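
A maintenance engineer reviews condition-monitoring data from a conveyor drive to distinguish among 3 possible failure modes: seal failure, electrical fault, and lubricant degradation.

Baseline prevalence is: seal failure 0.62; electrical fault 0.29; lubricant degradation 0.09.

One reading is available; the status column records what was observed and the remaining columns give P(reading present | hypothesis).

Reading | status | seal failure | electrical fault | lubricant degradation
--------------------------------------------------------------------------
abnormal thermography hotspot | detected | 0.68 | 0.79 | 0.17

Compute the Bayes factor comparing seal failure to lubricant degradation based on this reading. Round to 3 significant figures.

4.00

The Bayes factor is the ratio of the two likelihoods.
  seal failure: 0.68
  lubricant degradation: 0.17
Bayes factor = 0.68 / 0.17 ≈ 4.00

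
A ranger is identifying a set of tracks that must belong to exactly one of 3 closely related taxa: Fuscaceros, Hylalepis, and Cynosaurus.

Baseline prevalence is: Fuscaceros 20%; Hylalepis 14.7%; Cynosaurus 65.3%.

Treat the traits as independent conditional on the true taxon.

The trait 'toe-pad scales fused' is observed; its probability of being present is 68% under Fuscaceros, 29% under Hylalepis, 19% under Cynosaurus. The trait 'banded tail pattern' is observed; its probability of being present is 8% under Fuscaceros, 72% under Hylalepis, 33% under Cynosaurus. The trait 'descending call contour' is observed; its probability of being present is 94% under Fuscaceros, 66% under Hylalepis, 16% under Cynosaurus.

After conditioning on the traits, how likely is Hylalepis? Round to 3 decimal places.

0.547

For each hypothesis, the unnormalized posterior weight is prior × product of the trait likelihoods:
  Fuscaceros: 0.200 × 0.68 × 0.08 × 0.94 = 0.010227
  Hylalepis: 0.147 × 0.29 × 0.72 × 0.66 = 0.020258
  Cynosaurus: 0.653 × 0.19 × 0.33 × 0.16 = 0.0065509
Marginal likelihood of the evidence = 0.037036.
P(Hylalepis | evidence) = 0.020258 / 0.037036 ≈ 0.547.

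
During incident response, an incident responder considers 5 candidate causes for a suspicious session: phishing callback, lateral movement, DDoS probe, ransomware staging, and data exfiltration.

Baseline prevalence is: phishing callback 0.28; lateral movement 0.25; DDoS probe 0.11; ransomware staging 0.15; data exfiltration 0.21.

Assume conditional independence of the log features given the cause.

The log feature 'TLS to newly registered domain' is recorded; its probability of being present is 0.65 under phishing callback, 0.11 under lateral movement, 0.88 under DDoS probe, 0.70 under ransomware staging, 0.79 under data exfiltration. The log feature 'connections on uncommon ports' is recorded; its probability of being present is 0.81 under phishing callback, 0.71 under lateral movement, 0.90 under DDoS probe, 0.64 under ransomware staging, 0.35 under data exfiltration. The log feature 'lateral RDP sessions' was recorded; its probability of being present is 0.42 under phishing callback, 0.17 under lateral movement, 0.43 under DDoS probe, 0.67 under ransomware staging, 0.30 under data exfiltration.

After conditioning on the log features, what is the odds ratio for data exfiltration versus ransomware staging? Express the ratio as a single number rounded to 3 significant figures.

The normalizing constant cancels in an odds ratio, so compute prior × likelihood for the two hypotheses only:
  data exfiltration: 0.21 × 0.79 × 0.35 × 0.30 = 0.017419
  ransomware staging: 0.15 × 0.70 × 0.64 × 0.67 = 0.045024
Posterior odds = 0.017419 / 0.045024 ≈ 0.387.

0.387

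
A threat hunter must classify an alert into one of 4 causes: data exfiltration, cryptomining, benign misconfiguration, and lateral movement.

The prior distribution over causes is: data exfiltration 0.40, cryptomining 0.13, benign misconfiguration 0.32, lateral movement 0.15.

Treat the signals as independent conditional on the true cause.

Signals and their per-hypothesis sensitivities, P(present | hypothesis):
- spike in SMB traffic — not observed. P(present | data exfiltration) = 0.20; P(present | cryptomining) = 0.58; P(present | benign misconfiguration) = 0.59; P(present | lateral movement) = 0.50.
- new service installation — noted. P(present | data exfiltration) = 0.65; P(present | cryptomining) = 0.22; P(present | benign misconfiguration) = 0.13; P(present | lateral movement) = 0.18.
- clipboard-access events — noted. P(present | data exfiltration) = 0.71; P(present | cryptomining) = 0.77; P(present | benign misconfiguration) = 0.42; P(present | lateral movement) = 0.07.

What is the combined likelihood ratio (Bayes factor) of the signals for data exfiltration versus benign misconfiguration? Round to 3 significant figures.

16.5

Joint likelihood of the signal pattern under each hypothesis (using 1 − P(present | H) for each absent signal):
  data exfiltration: (1 − 0.20) × 0.65 × 0.71 = 0.3692
  benign misconfiguration: (1 − 0.59) × 0.13 × 0.42 = 0.022386
Bayes factor = 0.3692 / 0.022386 ≈ 16.5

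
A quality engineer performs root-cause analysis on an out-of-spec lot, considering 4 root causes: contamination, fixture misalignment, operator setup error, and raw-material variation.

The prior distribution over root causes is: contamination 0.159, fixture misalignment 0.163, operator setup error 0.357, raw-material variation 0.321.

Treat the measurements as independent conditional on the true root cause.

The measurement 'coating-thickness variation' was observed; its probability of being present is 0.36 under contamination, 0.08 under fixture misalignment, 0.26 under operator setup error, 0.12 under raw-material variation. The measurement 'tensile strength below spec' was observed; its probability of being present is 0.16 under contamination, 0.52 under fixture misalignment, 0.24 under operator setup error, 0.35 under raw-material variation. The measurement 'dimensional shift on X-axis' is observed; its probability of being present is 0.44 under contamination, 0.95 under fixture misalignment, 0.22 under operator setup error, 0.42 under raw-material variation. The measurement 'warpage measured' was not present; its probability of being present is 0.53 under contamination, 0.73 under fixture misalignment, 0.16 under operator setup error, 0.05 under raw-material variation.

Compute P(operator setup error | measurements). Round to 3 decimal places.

By Bayes' rule with conditional independence, the unnormalized weight for each hypothesis is prior × ∏ likelihoods (using 1 − P(present | H) for each absent measurement):
  contamination: 0.159 × 0.36 × 0.16 × 0.44 × (1 − 0.53) = 0.001894
  fixture misalignment: 0.163 × 0.08 × 0.52 × 0.95 × (1 − 0.73) = 0.0017393
  operator setup error: 0.357 × 0.26 × 0.24 × 0.22 × (1 − 0.16) = 0.0041168
  raw-material variation: 0.321 × 0.12 × 0.35 × 0.42 × (1 − 0.05) = 0.0053793
Normalizing constant Z = 0.001894 + 0.0017393 + 0.0041168 + 0.0053793 = 0.013129.
P(operator setup error | evidence) = 0.0041168 / 0.013129 ≈ 0.314.

0.314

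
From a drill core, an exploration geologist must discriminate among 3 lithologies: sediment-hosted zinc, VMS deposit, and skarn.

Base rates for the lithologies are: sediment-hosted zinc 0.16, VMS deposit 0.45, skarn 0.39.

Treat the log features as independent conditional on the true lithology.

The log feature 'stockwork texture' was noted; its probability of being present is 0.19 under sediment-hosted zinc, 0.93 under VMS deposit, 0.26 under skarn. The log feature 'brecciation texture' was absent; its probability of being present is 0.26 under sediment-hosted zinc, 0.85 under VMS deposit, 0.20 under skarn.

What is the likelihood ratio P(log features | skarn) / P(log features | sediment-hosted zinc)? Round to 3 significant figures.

Joint likelihood of the log feature pattern under each hypothesis (using 1 − P(present | H) for each absent log feature):
  skarn: 0.26 × (1 − 0.20) = 0.208
  sediment-hosted zinc: 0.19 × (1 − 0.26) = 0.1406
Bayes factor = 0.208 / 0.1406 ≈ 1.48

1.48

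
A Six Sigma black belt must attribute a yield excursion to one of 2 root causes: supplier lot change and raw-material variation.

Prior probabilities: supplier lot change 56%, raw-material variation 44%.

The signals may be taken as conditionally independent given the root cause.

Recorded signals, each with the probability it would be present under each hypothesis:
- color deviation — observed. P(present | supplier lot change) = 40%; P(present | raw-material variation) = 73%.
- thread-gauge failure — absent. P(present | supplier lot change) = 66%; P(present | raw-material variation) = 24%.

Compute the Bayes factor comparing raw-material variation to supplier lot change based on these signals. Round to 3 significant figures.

4.08

Joint likelihood of the signal pattern under each hypothesis (using 1 − P(present | H) for each absent signal):
  raw-material variation: 0.73 × (1 − 0.24) = 0.5548
  supplier lot change: 0.40 × (1 − 0.66) = 0.136
Bayes factor = 0.5548 / 0.136 ≈ 4.08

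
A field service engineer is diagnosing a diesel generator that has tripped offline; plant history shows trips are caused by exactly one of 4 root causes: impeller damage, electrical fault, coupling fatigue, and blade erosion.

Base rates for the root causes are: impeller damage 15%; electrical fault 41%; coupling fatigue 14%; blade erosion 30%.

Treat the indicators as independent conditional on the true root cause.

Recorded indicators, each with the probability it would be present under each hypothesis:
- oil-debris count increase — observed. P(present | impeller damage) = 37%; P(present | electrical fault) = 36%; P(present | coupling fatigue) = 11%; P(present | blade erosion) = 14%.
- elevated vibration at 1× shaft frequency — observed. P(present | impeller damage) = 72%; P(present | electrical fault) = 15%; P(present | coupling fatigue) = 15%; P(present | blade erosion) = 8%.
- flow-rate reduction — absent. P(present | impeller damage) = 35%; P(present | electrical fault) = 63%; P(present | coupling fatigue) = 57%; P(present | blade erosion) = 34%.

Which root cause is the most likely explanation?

impeller damage

Multiply each prior by the joint likelihood of the indicator pattern (using 1 − P(present | H) for each absent indicator):
  impeller damage: 0.15 × 0.37 × 0.72 × (1 − 0.35) = 0.025974
  electrical fault: 0.41 × 0.36 × 0.15 × (1 − 0.63) = 0.0081918
  coupling fatigue: 0.14 × 0.11 × 0.15 × (1 − 0.57) = 0.0009933
  blade erosion: 0.30 × 0.14 × 0.08 × (1 − 0.34) = 0.0022176
Normalizing constant Z = 0.025974 + 0.0081918 + 0.0009933 + 0.0022176 = 0.037377.
P(impeller damage | evidence) ≈ 0.025974 / 0.037377 ≈ 0.695
P(electrical fault | evidence) ≈ 0.0081918 / 0.037377 ≈ 0.219
P(coupling fatigue | evidence) ≈ 0.0009933 / 0.037377 ≈ 0.027
P(blade erosion | evidence) ≈ 0.0022176 / 0.037377 ≈ 0.059
The largest is 0.695, so impeller damage is most probable.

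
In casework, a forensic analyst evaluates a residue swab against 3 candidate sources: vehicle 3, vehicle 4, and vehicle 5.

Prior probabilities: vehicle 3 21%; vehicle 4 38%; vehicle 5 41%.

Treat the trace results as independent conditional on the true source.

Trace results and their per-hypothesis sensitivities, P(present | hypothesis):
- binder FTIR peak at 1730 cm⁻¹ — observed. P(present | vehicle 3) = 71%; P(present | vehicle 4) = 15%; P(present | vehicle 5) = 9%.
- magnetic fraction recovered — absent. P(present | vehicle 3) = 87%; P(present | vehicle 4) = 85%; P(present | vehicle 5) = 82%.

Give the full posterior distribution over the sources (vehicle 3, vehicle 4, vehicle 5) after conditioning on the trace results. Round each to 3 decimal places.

By Bayes' rule with conditional independence, the unnormalized weight for each hypothesis is prior × ∏ likelihoods (using 1 − P(present | H) for each absent trace result):
  vehicle 3: 0.21 × 0.71 × (1 − 0.87) = 0.019383
  vehicle 4: 0.38 × 0.15 × (1 − 0.85) = 0.00855
  vehicle 5: 0.41 × 0.09 × (1 − 0.82) = 0.006642
The unnormalized weights sum to 0.034575.
P(vehicle 3 | evidence) = 0.019383 / 0.034575 ≈ 0.561
P(vehicle 4 | evidence) = 0.00855 / 0.034575 ≈ 0.247
P(vehicle 5 | evidence) = 0.006642 / 0.034575 ≈ 0.192

0.561, 0.247, 0.192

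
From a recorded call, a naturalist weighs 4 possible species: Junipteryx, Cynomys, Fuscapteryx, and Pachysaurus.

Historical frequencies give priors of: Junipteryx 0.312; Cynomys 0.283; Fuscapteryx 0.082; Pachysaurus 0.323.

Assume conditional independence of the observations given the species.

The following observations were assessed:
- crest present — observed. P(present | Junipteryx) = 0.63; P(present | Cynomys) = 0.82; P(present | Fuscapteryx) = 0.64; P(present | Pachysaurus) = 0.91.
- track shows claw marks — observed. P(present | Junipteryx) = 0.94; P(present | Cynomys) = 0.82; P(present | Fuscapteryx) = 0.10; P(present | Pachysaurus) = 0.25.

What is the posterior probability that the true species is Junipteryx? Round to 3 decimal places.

0.407

By Bayes' rule with conditional independence, the unnormalized weight for each hypothesis is prior × ∏ likelihoods:
  Junipteryx: 0.312 × 0.63 × 0.94 = 0.18477
  Cynomys: 0.283 × 0.82 × 0.82 = 0.19029
  Fuscapteryx: 0.082 × 0.64 × 0.10 = 0.005248
  Pachysaurus: 0.323 × 0.91 × 0.25 = 0.073483
Normalizing constant Z = 0.18477 + 0.19029 + 0.005248 + 0.073483 = 0.45379.
P(Junipteryx | evidence) = 0.18477 / 0.45379 ≈ 0.407.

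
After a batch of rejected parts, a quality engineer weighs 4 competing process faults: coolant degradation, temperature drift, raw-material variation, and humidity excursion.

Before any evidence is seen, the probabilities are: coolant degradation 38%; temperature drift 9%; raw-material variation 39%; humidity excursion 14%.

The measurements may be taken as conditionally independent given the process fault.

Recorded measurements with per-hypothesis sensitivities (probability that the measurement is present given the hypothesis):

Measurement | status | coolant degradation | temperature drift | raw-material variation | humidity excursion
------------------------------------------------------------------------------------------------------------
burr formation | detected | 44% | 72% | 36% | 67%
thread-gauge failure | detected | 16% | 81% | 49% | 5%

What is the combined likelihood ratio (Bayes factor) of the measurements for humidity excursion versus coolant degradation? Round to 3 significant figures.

0.476

The Bayes factor is the ratio of the joint likelihoods of the measurement pattern under the two hypotheses.
  humidity excursion: 0.67 × 0.05 = 0.0335
  coolant degradation: 0.44 × 0.16 = 0.0704
Bayes factor = 0.0335 / 0.0704 ≈ 0.476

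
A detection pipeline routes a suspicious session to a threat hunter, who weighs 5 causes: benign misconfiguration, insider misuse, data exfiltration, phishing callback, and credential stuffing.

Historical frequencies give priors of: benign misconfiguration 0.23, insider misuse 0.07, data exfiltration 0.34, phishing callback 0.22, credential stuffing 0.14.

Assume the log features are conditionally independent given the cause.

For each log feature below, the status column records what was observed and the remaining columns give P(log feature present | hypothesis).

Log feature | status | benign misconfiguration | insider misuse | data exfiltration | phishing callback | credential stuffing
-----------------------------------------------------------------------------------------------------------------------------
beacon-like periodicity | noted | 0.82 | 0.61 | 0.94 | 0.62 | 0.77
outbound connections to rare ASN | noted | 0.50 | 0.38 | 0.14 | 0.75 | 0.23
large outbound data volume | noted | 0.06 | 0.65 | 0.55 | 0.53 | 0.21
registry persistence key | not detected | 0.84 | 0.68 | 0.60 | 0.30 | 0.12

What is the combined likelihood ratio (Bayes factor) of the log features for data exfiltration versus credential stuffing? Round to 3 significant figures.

0.885

Joint likelihood of the log feature pattern under each hypothesis (using 1 − P(present | H) for each absent log feature):
  data exfiltration: 0.94 × 0.14 × 0.55 × (1 − 0.60) = 0.028952
  credential stuffing: 0.77 × 0.23 × 0.21 × (1 − 0.12) = 0.032728
Bayes factor = 0.028952 / 0.032728 ≈ 0.885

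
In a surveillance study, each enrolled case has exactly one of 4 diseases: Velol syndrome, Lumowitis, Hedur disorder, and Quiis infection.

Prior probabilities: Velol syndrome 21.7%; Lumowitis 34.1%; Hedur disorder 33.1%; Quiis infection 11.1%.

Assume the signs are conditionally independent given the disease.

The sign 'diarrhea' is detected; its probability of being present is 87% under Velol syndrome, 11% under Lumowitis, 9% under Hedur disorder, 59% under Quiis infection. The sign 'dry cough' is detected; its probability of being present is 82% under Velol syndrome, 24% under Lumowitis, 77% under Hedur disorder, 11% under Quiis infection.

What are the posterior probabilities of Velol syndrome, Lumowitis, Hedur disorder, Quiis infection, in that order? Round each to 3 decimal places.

For each hypothesis, the unnormalized posterior weight is prior × product of the sign likelihoods:
  Velol syndrome: 0.217 × 0.87 × 0.82 = 0.15481
  Lumowitis: 0.341 × 0.11 × 0.24 = 0.0090024
  Hedur disorder: 0.331 × 0.09 × 0.77 = 0.022938
  Quiis infection: 0.111 × 0.59 × 0.11 = 0.0072039
The unnormalized weights sum to 0.19395.
P(Velol syndrome | evidence) = 0.15481 / 0.19395 ≈ 0.798
P(Lumowitis | evidence) = 0.0090024 / 0.19395 ≈ 0.046
P(Hedur disorder | evidence) = 0.022938 / 0.19395 ≈ 0.118
P(Quiis infection | evidence) = 0.0072039 / 0.19395 ≈ 0.037

0.798, 0.046, 0.118, 0.037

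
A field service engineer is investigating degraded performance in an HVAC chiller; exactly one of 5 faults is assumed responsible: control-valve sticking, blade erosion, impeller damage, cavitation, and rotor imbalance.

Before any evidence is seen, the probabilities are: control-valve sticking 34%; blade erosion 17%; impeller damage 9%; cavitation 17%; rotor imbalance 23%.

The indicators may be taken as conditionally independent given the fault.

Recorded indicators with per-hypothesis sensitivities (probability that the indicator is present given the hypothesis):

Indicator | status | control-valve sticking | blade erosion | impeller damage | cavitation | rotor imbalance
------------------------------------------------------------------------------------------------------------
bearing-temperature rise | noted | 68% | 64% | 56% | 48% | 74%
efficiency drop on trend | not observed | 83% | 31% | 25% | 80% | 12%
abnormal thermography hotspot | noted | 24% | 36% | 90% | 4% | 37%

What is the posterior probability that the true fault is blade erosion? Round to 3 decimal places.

0.214

For each hypothesis, the unnormalized posterior weight is prior × product of the indicator likelihoods (using 1 − P(present | H) for each absent indicator):
  control-valve sticking: 0.34 × 0.68 × (1 − 0.83) × 0.24 = 0.009433
  blade erosion: 0.17 × 0.64 × (1 − 0.31) × 0.36 = 0.027026
  impeller damage: 0.09 × 0.56 × (1 − 0.25) × 0.90 = 0.03402
  cavitation: 0.17 × 0.48 × (1 − 0.80) × 0.04 = 0.0006528
  rotor imbalance: 0.23 × 0.74 × (1 − 0.12) × 0.37 = 0.055417
Marginal likelihood of the evidence = 0.12655.
P(blade erosion | evidence) = 0.027026 / 0.12655 ≈ 0.214.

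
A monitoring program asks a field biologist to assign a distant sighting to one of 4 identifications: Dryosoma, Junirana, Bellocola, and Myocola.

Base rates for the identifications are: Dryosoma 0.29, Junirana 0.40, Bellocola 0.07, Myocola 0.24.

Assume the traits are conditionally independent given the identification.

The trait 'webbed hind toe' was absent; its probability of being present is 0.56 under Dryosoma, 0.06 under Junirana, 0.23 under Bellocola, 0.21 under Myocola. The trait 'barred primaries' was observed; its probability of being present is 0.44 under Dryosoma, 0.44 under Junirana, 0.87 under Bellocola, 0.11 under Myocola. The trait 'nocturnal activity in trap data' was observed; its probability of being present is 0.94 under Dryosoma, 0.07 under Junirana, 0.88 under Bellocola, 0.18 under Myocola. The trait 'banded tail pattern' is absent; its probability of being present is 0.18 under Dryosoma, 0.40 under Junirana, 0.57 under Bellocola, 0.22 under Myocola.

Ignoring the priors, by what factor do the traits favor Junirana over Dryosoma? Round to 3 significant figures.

Take the product of per-trait likelihoods under each hypothesis (using 1 − P(present | H) for each absent trait), then divide.
  Junirana: (1 − 0.06) × 0.44 × 0.07 × (1 − 0.40) = 0.017371
  Dryosoma: (1 − 0.56) × 0.44 × 0.94 × (1 − 0.18) = 0.14923
Bayes factor = 0.017371 / 0.14923 ≈ 0.116

0.116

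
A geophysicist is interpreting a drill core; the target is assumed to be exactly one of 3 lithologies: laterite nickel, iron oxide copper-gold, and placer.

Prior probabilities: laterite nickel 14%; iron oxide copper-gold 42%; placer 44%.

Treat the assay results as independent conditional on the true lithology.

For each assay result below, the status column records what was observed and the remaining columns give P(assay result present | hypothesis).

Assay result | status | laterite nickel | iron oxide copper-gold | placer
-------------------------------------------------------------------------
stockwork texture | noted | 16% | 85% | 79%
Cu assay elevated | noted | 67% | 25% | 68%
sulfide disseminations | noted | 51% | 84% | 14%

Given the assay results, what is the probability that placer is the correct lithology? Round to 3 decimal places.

0.286

Multiply each prior by the joint likelihood of the assay result pattern:
  laterite nickel: 0.14 × 0.16 × 0.67 × 0.51 = 0.0076541
  iron oxide copper-gold: 0.42 × 0.85 × 0.25 × 0.84 = 0.07497
  placer: 0.44 × 0.79 × 0.68 × 0.14 = 0.033092
The unnormalized weights sum to 0.11572.
P(placer | evidence) = 0.033092 / 0.11572 ≈ 0.286.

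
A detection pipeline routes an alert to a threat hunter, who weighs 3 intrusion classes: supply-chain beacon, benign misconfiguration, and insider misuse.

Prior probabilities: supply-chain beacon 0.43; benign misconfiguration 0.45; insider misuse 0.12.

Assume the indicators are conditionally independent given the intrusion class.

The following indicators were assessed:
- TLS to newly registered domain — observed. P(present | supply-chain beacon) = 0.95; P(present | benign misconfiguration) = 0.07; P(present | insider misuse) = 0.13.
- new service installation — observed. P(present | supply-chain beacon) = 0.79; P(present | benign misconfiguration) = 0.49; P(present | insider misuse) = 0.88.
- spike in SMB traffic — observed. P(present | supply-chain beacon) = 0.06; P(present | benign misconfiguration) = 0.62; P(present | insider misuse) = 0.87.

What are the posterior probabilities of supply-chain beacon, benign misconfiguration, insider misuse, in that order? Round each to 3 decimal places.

0.474, 0.234, 0.292

For each hypothesis, the unnormalized posterior weight is prior × product of the indicator likelihoods:
  supply-chain beacon: 0.43 × 0.95 × 0.79 × 0.06 = 0.019363
  benign misconfiguration: 0.45 × 0.07 × 0.49 × 0.62 = 0.0095697
  insider misuse: 0.12 × 0.13 × 0.88 × 0.87 = 0.011943
Normalizing constant Z = 0.019363 + 0.0095697 + 0.011943 = 0.040876.
P(supply-chain beacon | evidence) = 0.019363 / 0.040876 ≈ 0.474
P(benign misconfiguration | evidence) = 0.0095697 / 0.040876 ≈ 0.234
P(insider misuse | evidence) = 0.011943 / 0.040876 ≈ 0.292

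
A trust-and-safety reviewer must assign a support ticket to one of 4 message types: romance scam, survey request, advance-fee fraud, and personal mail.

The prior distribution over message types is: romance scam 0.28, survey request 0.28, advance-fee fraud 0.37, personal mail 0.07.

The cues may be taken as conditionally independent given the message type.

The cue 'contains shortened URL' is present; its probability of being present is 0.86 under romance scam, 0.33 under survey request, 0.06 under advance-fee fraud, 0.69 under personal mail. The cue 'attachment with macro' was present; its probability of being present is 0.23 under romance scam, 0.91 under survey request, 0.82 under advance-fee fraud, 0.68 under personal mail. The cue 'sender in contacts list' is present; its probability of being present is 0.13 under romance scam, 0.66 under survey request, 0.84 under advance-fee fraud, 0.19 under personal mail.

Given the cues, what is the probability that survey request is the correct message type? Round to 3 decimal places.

0.659

For each hypothesis, the unnormalized posterior weight is prior × product of the cue likelihoods:
  romance scam: 0.28 × 0.86 × 0.23 × 0.13 = 0.0071999
  survey request: 0.28 × 0.33 × 0.91 × 0.66 = 0.055495
  advance-fee fraud: 0.37 × 0.06 × 0.82 × 0.84 = 0.015291
  personal mail: 0.07 × 0.69 × 0.68 × 0.19 = 0.0062404
The unnormalized weights sum to 0.084227.
P(survey request | evidence) = 0.055495 / 0.084227 ≈ 0.659.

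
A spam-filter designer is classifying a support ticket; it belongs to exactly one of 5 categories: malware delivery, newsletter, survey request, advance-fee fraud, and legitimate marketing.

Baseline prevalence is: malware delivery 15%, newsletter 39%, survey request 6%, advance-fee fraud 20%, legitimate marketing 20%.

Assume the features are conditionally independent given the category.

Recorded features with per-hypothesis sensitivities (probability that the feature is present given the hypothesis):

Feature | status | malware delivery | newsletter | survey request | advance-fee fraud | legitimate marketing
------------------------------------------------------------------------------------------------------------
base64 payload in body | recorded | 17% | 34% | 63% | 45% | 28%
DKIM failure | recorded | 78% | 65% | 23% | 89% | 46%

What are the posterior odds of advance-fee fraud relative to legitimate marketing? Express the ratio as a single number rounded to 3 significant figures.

3.11

The normalizing constant cancels in an odds ratio, so compute prior × likelihood for the two hypotheses only:
  advance-fee fraud: 0.20 × 0.45 × 0.89 = 0.0801
  legitimate marketing: 0.20 × 0.28 × 0.46 = 0.02576
Posterior odds = 0.0801 / 0.02576 ≈ 3.11.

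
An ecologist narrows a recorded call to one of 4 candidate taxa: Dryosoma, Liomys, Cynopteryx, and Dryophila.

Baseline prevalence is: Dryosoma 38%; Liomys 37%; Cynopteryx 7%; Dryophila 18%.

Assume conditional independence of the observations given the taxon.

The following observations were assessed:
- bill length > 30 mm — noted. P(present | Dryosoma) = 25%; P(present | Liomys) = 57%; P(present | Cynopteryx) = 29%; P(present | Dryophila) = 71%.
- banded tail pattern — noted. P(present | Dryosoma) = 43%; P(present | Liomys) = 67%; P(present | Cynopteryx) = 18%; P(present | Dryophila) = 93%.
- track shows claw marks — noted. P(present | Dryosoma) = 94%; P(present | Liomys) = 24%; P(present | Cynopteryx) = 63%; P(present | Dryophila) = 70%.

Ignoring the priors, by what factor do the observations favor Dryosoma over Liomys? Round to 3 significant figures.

The Bayes factor is the ratio of the joint likelihoods of the evidence pattern under the two hypotheses.
  Dryosoma: 0.25 × 0.43 × 0.94 = 0.10105
  Liomys: 0.57 × 0.67 × 0.24 = 0.091656
Bayes factor = 0.10105 / 0.091656 ≈ 1.10

1.10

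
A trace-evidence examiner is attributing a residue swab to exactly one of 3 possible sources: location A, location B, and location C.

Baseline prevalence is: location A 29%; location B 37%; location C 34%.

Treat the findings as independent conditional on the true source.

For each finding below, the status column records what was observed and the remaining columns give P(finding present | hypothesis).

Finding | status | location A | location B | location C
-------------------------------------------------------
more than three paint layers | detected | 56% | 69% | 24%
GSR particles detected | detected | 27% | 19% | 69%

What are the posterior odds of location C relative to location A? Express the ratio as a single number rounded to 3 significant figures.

1.28

Unnormalized posterior weight (prior times the finding likelihoods) for each of the two hypotheses:
  location C: 0.34 × 0.24 × 0.69 = 0.056304
  location A: 0.29 × 0.56 × 0.27 = 0.043848
Odds(location C : location A) = 0.056304 / 0.043848 ≈ 1.28.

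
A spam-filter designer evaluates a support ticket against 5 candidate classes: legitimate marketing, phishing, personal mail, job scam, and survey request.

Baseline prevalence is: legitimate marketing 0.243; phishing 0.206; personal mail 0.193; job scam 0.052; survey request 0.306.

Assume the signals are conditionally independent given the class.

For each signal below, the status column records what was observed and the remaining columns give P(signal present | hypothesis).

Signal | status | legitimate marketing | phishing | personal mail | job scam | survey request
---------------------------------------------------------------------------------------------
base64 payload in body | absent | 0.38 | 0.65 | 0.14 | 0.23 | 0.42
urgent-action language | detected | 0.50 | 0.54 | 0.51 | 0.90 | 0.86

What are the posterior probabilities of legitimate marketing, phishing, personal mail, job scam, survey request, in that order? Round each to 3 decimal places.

0.194, 0.100, 0.218, 0.093, 0.394

Multiply each prior by the joint likelihood of the signal pattern (using 1 − P(present | H) for each absent signal):
  legitimate marketing: 0.243 × (1 − 0.38) × 0.50 = 0.07533
  phishing: 0.206 × (1 − 0.65) × 0.54 = 0.038934
  personal mail: 0.193 × (1 − 0.14) × 0.51 = 0.08465
  job scam: 0.052 × (1 − 0.23) × 0.90 = 0.036036
  survey request: 0.306 × (1 − 0.42) × 0.86 = 0.15263
Marginal likelihood of the evidence = 0.38758.
P(legitimate marketing | evidence) = 0.07533 / 0.38758 ≈ 0.194
P(phishing | evidence) = 0.038934 / 0.38758 ≈ 0.100
P(personal mail | evidence) = 0.08465 / 0.38758 ≈ 0.218
P(job scam | evidence) = 0.036036 / 0.38758 ≈ 0.093
P(survey request | evidence) = 0.15263 / 0.38758 ≈ 0.394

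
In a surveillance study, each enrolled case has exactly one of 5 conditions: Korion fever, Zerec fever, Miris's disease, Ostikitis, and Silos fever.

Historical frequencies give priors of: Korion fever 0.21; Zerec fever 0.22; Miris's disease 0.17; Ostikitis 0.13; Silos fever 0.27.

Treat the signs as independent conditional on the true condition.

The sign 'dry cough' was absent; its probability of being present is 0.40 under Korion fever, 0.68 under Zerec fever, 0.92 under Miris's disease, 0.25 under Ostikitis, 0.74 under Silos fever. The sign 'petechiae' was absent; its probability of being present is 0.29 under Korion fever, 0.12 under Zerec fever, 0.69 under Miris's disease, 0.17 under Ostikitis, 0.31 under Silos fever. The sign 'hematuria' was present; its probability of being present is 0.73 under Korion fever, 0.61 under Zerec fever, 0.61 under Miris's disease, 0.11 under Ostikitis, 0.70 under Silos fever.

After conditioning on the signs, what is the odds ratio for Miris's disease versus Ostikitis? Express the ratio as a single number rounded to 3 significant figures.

0.289

The normalizing constant cancels in an odds ratio, so compute prior × likelihood for the two hypotheses only (using 1 − P(present | H) for each absent sign):
  Miris's disease: 0.17 × (1 − 0.92) × (1 − 0.69) × 0.61 = 0.0025718
  Ostikitis: 0.13 × (1 − 0.25) × (1 − 0.17) × 0.11 = 0.0089017
Posterior odds = 0.0025718 / 0.0089017 ≈ 0.289.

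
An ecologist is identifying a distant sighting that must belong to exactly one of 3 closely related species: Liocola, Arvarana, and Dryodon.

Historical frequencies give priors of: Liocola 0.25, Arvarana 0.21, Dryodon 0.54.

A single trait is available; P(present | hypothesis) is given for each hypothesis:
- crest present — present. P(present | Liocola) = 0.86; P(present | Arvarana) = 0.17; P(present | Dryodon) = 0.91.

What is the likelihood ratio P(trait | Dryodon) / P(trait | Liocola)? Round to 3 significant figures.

Likelihood of this trait under each hypothesis:
  Dryodon: 0.91
  Liocola: 0.86
Bayes factor = 0.91 / 0.86 ≈ 1.06

1.06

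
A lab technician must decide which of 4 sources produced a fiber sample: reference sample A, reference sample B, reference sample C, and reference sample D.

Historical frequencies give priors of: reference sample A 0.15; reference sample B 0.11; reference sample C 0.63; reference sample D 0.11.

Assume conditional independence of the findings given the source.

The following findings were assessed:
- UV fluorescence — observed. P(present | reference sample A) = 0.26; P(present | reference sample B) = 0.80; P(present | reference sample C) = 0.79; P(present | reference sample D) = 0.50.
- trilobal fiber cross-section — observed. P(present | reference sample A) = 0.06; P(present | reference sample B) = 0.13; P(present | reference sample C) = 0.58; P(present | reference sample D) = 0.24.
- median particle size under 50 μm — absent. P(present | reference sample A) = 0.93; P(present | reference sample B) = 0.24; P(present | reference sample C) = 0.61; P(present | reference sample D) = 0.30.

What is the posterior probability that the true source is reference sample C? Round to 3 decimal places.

0.862

Multiply each prior by the joint likelihood of the evidence pattern (using 1 − P(present | H) for each absent finding):
  reference sample A: 0.15 × 0.26 × 0.06 × (1 − 0.93) = 0.0001638
  reference sample B: 0.11 × 0.80 × 0.13 × (1 − 0.24) = 0.0086944
  reference sample C: 0.63 × 0.79 × 0.58 × (1 − 0.61) = 0.11258
  reference sample D: 0.11 × 0.50 × 0.24 × (1 − 0.30) = 0.00924
Marginal likelihood of the evidence = 0.13068.
P(reference sample C | evidence) = 0.11258 / 0.13068 ≈ 0.862.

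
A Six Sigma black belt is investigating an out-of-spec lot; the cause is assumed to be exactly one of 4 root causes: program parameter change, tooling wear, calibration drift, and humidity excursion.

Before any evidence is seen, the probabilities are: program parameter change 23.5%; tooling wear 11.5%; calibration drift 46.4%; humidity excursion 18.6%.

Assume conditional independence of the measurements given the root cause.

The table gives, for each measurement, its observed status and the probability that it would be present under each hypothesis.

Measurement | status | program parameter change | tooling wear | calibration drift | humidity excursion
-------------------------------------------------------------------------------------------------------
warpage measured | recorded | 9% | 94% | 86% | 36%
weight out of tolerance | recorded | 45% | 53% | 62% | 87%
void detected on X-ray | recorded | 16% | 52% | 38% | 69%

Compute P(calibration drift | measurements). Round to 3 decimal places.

0.568

Multiply each prior by the joint likelihood of the measurement pattern:
  program parameter change: 0.235 × 0.09 × 0.45 × 0.16 = 0.0015228
  tooling wear: 0.115 × 0.94 × 0.53 × 0.52 = 0.029792
  calibration drift: 0.464 × 0.86 × 0.62 × 0.38 = 0.094014
  humidity excursion: 0.186 × 0.36 × 0.87 × 0.69 = 0.040196
The unnormalized weights sum to 0.16553.
P(calibration drift | evidence) = 0.094014 / 0.16553 ≈ 0.568.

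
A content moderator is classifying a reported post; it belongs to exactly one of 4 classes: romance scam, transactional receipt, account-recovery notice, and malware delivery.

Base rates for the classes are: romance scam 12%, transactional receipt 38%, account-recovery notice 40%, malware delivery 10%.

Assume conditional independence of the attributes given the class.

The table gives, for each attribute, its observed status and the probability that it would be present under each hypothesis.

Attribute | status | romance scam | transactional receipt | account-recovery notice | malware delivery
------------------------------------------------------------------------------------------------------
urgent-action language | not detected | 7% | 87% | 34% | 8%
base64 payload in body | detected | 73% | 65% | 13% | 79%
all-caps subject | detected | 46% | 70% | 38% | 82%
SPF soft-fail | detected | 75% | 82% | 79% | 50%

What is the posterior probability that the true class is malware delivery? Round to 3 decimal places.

By Bayes' rule with conditional independence, the unnormalized weight for each hypothesis is prior × ∏ likelihoods (using 1 − P(present | H) for each absent attribute):
  romance scam: 0.12 × (1 − 0.07) × 0.73 × 0.46 × 0.75 = 0.028106
  transactional receipt: 0.38 × (1 − 0.87) × 0.65 × 0.70 × 0.82 = 0.018431
  account-recovery notice: 0.40 × (1 − 0.34) × 0.13 × 0.38 × 0.79 = 0.010303
  malware delivery: 0.10 × (1 − 0.08) × 0.79 × 0.82 × 0.50 = 0.029799
Marginal likelihood of the evidence = 0.086639.
P(malware delivery | evidence) = 0.029799 / 0.086639 ≈ 0.344.

0.344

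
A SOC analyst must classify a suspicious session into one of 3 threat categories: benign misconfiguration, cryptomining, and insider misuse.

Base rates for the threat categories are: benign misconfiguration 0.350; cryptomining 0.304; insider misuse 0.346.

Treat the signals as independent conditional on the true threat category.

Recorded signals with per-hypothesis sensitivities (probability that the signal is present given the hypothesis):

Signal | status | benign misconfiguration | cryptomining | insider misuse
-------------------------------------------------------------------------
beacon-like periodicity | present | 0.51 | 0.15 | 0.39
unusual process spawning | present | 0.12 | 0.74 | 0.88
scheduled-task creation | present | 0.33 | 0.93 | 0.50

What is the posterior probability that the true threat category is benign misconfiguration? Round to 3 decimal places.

0.072

Multiply each prior by the joint likelihood of the signal pattern:
  benign misconfiguration: 0.350 × 0.51 × 0.12 × 0.33 = 0.0070686
  cryptomining: 0.304 × 0.15 × 0.74 × 0.93 = 0.031382
  insider misuse: 0.346 × 0.39 × 0.88 × 0.50 = 0.059374
The unnormalized weights sum to 0.097824.
P(benign misconfiguration | evidence) = 0.0070686 / 0.097824 ≈ 0.072.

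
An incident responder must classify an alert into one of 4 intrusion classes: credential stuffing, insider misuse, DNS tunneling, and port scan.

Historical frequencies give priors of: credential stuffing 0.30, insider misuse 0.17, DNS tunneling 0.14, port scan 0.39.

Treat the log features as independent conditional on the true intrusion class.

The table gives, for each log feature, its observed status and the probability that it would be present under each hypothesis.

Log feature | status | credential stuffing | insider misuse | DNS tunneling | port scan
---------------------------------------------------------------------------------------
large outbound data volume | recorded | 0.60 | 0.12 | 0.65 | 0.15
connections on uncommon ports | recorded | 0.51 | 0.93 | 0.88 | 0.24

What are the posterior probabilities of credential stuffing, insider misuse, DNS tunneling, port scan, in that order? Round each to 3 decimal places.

Multiply each prior by the joint likelihood of the log feature pattern:
  credential stuffing: 0.30 × 0.60 × 0.51 = 0.0918
  insider misuse: 0.17 × 0.12 × 0.93 = 0.018972
  DNS tunneling: 0.14 × 0.65 × 0.88 = 0.08008
  port scan: 0.39 × 0.15 × 0.24 = 0.01404
The unnormalized weights sum to 0.20489.
P(credential stuffing | evidence) = 0.0918 / 0.20489 ≈ 0.448
P(insider misuse | evidence) = 0.018972 / 0.20489 ≈ 0.093
P(DNS tunneling | evidence) = 0.08008 / 0.20489 ≈ 0.391
P(port scan | evidence) = 0.01404 / 0.20489 ≈ 0.069

0.448, 0.093, 0.391, 0.069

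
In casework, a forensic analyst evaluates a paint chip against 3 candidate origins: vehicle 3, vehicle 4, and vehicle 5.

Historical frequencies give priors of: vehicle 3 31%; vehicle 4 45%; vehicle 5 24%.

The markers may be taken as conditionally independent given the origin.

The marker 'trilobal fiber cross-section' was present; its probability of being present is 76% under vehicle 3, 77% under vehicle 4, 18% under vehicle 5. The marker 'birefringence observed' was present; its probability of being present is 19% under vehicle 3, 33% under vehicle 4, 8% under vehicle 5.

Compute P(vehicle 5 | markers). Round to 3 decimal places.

0.021

Multiply each prior by the joint likelihood of the marker pattern:
  vehicle 3: 0.31 × 0.76 × 0.19 = 0.044764
  vehicle 4: 0.45 × 0.77 × 0.33 = 0.11435
  vehicle 5: 0.24 × 0.18 × 0.08 = 0.003456
Normalizing constant Z = 0.044764 + 0.11435 + 0.003456 = 0.16257.
P(vehicle 5 | evidence) = 0.003456 / 0.16257 ≈ 0.021.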